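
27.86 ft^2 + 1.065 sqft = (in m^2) 2.687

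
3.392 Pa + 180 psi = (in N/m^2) 1.241e+06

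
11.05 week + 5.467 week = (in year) 0.3168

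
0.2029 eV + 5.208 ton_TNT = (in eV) 1.36e+29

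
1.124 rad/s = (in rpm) 10.73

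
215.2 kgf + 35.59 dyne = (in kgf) 215.2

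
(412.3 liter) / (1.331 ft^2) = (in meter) 3.334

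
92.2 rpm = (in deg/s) 553.2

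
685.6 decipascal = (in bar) 0.0006856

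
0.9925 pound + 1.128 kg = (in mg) 1.578e+06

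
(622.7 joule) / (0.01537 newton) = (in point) 1.148e+08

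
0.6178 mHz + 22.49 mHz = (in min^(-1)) 1.386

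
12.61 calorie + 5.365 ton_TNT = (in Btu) 2.128e+07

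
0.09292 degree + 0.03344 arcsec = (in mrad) 1.622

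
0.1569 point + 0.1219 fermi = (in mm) 0.05535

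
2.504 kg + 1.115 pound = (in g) 3010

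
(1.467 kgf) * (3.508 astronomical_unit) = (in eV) 4.712e+31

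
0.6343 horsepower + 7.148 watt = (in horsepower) 0.6439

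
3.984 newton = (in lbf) 0.8956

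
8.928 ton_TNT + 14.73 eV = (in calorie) 8.928e+09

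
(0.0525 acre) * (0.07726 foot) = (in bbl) 31.47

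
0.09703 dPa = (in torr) 7.278e-05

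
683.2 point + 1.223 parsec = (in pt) 1.07e+20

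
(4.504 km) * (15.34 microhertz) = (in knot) 0.1343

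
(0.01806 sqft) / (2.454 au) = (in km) 4.57e-18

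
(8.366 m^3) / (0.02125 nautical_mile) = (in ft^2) 2.288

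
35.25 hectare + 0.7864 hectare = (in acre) 89.05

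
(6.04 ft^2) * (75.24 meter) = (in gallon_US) 1.115e+04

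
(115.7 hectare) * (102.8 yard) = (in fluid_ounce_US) 3.678e+12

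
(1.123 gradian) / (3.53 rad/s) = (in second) 0.004997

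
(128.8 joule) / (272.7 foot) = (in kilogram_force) 0.158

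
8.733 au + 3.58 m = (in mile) 8.118e+08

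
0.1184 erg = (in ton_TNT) 2.83e-18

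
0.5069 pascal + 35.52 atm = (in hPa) 3.599e+04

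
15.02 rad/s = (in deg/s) 860.6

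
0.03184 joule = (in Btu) 3.018e-05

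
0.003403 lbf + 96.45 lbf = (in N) 429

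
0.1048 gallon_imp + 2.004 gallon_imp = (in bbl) 0.0603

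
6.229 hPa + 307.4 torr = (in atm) 0.4106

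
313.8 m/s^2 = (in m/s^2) 313.8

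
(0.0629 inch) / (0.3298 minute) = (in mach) 2.371e-07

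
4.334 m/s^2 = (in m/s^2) 4.334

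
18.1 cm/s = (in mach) 0.0005316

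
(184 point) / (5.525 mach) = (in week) 5.705e-11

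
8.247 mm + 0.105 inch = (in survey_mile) 6.782e-06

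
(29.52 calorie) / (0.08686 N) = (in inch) 5.598e+04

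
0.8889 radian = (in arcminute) 3056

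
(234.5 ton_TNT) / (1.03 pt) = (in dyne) 2.7e+20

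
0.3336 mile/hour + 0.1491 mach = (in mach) 0.1495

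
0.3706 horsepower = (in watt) 276.4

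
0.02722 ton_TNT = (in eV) 7.108e+26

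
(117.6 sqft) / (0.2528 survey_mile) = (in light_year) 2.838e-18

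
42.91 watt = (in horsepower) 0.05754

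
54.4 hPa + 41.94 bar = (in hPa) 4.199e+04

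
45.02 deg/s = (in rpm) 7.503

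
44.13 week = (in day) 308.9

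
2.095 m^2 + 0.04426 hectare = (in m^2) 444.7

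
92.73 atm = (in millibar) 9.396e+04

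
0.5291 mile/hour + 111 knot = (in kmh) 206.4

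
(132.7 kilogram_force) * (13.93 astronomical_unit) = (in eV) 1.693e+34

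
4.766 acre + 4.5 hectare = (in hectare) 6.429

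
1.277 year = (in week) 66.59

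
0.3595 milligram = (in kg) 3.595e-07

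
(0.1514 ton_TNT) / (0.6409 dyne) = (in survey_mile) 6.142e+10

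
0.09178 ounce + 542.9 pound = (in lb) 542.9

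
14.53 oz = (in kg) 0.4119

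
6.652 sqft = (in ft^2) 6.652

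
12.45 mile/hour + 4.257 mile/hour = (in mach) 0.02193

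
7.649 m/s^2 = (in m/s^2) 7.649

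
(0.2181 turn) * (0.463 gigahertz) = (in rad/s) 6.345e+08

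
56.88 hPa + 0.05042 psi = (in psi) 0.8754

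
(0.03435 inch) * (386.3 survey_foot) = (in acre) 2.539e-05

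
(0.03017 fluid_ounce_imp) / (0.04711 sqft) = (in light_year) 2.07e-20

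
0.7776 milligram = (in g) 0.0007776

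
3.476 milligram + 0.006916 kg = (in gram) 6.919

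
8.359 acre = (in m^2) 3.383e+04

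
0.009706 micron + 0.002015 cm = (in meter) 2.016e-05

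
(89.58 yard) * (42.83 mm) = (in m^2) 3.508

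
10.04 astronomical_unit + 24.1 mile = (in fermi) 1.502e+27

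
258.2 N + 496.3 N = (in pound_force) 169.6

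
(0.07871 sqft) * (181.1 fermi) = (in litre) 1.324e-12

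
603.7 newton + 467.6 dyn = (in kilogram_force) 61.56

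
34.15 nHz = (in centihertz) 3.415e-06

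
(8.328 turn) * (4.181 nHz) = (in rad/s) 2.188e-07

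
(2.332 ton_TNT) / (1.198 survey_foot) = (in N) 2.672e+10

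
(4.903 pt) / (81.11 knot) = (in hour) 1.151e-08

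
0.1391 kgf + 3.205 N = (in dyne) 4.569e+05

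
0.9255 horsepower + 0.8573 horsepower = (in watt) 1329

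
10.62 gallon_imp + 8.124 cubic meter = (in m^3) 8.172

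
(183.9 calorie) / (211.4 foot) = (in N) 11.94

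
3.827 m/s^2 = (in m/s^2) 3.827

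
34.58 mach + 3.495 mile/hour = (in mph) 2.634e+04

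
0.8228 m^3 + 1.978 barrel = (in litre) 1137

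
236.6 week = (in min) 2.385e+06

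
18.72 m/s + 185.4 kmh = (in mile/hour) 157.1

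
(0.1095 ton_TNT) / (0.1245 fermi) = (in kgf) 3.752e+23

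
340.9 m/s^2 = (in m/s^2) 340.9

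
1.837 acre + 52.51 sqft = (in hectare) 0.7439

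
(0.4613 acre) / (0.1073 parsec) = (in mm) 5.638e-10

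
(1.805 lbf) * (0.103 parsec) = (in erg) 2.552e+23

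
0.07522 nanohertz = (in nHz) 0.07522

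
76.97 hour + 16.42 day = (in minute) 2.826e+04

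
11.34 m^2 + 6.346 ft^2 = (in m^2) 11.93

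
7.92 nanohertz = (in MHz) 7.92e-15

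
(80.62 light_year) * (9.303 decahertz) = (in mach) 2.084e+17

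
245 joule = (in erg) 2.45e+09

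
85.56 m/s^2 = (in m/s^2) 85.56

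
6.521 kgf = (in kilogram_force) 6.521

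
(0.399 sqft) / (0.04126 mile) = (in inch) 0.02198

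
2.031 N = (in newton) 2.031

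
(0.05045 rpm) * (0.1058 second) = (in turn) 8.896e-05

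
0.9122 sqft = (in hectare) 8.475e-06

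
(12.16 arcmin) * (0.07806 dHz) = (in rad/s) 2.761e-05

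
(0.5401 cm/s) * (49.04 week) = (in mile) 99.54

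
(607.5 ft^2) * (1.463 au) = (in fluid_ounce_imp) 4.347e+17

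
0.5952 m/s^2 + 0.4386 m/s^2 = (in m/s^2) 1.034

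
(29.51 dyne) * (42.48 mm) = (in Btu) 1.188e-08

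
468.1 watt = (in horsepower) 0.6277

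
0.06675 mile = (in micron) 1.074e+08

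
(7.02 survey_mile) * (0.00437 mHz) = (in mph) 0.1104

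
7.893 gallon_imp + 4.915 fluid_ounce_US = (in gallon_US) 9.517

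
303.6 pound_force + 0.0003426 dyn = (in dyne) 1.35e+08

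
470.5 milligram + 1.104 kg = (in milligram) 1.104e+06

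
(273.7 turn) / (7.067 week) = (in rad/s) 0.0004024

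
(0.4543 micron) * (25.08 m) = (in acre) 2.815e-09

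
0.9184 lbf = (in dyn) 4.085e+05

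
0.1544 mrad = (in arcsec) 31.85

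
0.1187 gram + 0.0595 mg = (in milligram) 118.8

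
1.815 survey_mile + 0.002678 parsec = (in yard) 9.037e+13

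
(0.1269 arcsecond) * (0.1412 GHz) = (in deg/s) 4977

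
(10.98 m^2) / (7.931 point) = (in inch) 1.545e+05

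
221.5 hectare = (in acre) 547.3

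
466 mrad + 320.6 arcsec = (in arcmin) 1607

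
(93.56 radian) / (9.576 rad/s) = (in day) 0.0001131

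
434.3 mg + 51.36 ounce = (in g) 1456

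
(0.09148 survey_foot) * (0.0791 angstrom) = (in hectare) 2.206e-17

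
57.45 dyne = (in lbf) 0.0001292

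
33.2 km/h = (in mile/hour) 20.63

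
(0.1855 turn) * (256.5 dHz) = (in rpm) 285.5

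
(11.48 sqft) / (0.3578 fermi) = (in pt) 8.449e+18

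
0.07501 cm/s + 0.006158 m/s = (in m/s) 0.006908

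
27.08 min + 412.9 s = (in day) 0.02358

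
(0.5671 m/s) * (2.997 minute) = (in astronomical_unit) 6.817e-10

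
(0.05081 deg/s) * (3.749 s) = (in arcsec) 685.8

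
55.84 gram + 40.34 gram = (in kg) 0.09618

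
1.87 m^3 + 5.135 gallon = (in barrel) 11.88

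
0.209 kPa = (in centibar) 0.209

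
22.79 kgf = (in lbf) 50.24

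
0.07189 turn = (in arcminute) 1553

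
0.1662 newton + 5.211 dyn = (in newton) 0.1663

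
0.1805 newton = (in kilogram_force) 0.01841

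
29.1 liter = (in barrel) 0.183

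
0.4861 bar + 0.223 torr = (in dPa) 4.864e+05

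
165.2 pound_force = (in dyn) 7.348e+07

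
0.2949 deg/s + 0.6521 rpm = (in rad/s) 0.07343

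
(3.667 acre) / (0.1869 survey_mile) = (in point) 1.399e+05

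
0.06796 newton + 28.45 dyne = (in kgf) 0.006959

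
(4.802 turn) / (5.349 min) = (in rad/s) 0.09401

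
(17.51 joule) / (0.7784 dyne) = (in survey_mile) 1398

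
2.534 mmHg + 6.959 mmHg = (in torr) 9.493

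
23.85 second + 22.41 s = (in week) 7.649e-05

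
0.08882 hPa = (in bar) 8.882e-05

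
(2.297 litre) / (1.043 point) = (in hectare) 0.0006243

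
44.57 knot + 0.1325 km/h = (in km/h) 82.68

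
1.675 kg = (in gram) 1675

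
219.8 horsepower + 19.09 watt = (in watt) 1.639e+05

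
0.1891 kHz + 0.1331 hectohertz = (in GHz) 2.024e-07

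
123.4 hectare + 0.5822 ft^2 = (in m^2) 1.234e+06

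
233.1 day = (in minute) 3.357e+05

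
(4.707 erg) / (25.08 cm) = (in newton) 1.877e-06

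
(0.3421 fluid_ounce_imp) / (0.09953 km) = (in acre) 2.413e-11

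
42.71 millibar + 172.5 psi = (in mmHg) 8953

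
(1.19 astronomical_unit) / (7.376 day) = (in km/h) 1.006e+06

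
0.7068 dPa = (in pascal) 0.07068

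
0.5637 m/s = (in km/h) 2.029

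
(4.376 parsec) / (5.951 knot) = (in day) 5.105e+11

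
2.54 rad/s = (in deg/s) 145.5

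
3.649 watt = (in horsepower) 0.004893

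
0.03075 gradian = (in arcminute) 1.661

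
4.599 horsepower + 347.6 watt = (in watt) 3777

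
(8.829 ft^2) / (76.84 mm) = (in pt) 3.026e+04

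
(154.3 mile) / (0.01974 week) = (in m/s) 20.8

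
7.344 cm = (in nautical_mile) 3.965e-05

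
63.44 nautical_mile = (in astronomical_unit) 7.854e-07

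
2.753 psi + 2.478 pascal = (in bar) 0.1898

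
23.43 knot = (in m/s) 12.05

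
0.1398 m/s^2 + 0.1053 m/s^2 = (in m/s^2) 0.2451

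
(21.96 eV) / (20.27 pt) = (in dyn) 4.92e-11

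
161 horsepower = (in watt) 1.201e+05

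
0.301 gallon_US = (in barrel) 0.007167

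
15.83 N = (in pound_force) 3.559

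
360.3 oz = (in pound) 22.52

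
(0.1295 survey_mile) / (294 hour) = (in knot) 0.0003828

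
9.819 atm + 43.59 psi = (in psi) 187.9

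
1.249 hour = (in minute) 74.94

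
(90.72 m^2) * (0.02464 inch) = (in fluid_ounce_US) 1920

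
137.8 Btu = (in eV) 9.074e+23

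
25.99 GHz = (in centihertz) 2.599e+12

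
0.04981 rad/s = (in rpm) 0.4757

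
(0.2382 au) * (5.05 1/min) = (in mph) 6.709e+09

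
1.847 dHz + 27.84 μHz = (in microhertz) 1.847e+05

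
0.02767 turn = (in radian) 0.1739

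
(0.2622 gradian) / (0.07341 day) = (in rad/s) 6.494e-07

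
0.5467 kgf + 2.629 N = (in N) 7.99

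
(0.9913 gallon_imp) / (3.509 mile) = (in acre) 1.972e-10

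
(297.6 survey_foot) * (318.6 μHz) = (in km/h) 0.104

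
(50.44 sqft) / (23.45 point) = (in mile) 0.352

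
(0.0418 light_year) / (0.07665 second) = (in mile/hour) 1.154e+16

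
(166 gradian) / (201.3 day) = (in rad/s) 1.499e-07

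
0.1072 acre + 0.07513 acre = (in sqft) 7942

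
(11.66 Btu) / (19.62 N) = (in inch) 2.469e+04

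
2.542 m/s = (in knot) 4.941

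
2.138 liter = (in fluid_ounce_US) 72.29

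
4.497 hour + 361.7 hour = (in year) 0.0418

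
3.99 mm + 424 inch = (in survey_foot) 35.35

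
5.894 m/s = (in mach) 0.01731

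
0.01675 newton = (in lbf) 0.003766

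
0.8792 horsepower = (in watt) 655.6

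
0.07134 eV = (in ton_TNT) 2.732e-30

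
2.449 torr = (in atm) 0.003222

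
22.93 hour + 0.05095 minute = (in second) 8.255e+04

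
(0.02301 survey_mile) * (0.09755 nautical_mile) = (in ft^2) 7.201e+04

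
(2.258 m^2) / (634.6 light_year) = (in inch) 1.481e-17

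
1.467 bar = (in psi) 21.28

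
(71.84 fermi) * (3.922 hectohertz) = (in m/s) 2.818e-11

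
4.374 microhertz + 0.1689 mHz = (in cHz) 0.01733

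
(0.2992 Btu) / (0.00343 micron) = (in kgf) 9.385e+09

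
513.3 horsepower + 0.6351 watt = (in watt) 3.828e+05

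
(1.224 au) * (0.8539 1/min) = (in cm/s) 2.606e+11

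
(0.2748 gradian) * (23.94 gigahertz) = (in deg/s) 5.921e+09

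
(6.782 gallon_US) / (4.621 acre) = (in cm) 0.0001373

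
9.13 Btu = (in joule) 9633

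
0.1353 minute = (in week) 1.342e-05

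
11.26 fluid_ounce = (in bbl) 0.002094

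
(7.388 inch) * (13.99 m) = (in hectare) 0.0002625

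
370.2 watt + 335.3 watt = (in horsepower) 0.9461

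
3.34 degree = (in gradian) 3.711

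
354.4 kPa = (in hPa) 3544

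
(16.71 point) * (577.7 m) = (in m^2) 3.405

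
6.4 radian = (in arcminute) 2.2e+04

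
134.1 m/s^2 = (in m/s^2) 134.1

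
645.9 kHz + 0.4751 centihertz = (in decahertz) 6.459e+04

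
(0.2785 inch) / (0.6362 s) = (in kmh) 0.04003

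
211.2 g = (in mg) 2.112e+05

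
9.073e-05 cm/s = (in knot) 1.764e-06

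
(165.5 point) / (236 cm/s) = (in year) 7.845e-10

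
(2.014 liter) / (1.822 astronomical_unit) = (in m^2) 7.389e-15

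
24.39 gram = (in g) 24.39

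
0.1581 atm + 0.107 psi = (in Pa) 1.676e+04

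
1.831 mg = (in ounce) 6.459e-05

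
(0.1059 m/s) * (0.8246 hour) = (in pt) 8.911e+05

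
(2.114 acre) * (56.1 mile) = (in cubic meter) 7.724e+08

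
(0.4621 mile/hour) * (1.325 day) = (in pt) 6.704e+07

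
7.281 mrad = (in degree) 0.4172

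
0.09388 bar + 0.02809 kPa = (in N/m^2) 9416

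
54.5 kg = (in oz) 1922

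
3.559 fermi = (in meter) 3.559e-15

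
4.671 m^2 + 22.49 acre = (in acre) 22.49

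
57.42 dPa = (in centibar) 0.005742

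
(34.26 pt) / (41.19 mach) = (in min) 1.436e-08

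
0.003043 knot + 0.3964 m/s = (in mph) 0.8902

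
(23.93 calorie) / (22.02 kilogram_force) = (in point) 1314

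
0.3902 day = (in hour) 9.365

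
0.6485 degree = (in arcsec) 2335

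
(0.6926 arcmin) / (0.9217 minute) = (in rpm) 3.479e-05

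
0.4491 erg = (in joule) 4.491e-08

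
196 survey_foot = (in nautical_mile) 0.03226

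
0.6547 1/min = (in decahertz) 0.001091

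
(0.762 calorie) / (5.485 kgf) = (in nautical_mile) 3.2e-05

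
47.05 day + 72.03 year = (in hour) 6.321e+05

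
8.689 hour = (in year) 0.0009919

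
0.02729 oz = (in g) 0.7737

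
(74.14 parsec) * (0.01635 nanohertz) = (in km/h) 1.347e+08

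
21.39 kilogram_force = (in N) 209.8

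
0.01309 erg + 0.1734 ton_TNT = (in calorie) 1.734e+08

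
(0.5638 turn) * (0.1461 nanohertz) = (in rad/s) 5.176e-10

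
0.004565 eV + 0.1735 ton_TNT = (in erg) 7.259e+15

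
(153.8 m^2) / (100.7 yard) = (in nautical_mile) 0.0009019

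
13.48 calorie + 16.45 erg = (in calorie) 13.48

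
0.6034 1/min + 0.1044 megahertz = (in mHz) 1.044e+08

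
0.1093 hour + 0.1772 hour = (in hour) 0.2865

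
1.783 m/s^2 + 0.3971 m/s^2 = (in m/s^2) 2.18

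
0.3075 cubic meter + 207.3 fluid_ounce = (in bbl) 1.973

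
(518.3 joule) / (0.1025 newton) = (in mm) 5.057e+06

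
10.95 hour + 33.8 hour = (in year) 0.005108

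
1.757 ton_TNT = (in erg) 7.351e+16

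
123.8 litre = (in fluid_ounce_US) 4186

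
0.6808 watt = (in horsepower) 0.000913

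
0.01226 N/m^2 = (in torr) 9.196e-05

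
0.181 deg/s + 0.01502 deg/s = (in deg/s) 0.196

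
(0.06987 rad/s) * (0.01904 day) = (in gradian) 7317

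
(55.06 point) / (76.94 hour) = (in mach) 2.06e-10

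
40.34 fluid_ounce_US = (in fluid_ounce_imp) 41.99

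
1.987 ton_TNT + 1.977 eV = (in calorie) 1.987e+09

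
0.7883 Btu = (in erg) 8.317e+09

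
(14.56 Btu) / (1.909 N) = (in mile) 5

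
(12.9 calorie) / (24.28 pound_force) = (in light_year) 5.282e-17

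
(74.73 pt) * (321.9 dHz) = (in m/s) 0.8486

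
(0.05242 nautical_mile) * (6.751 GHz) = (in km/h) 2.359e+12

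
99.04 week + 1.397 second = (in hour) 1.664e+04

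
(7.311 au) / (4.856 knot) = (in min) 7.297e+09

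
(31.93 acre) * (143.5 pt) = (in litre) 6.541e+06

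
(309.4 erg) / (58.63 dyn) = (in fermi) 5.277e+13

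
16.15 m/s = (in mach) 0.04743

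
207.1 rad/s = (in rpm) 1978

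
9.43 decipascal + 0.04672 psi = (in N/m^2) 323.1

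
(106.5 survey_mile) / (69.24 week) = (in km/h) 0.01473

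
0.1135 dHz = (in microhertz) 1.135e+04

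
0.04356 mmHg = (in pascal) 5.808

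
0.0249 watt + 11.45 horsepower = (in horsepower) 11.45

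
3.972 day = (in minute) 5720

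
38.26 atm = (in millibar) 3.877e+04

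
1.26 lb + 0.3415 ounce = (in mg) 5.812e+05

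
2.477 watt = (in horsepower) 0.003322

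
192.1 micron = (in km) 1.921e-07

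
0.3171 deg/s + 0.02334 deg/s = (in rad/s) 0.005942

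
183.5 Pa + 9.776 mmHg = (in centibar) 1.487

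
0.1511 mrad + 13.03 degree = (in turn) 0.03622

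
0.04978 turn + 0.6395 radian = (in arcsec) 1.964e+05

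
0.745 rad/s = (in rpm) 7.114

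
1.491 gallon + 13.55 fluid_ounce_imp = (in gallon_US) 1.593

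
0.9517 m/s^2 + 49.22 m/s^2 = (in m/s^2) 50.17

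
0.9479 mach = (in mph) 722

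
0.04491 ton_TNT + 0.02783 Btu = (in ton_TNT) 0.04491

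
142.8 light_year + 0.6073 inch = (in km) 1.351e+15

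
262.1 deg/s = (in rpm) 43.68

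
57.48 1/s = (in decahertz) 5.748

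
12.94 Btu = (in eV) 8.521e+22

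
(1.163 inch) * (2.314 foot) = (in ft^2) 0.2243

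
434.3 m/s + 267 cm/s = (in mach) 1.283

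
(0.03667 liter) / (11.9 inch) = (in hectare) 1.213e-08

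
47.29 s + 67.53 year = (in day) 2.465e+04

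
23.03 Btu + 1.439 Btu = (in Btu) 24.47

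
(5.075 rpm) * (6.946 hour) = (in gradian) 8.46e+05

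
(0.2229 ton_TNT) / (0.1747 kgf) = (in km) 5.444e+05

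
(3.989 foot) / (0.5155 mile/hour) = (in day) 6.106e-05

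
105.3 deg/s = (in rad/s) 1.838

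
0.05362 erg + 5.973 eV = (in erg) 0.05362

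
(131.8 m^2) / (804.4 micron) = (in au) 1.095e-06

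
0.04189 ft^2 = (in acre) 9.617e-07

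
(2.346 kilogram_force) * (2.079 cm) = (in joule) 0.4783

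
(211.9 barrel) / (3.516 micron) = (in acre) 2368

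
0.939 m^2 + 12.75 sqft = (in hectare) 0.0002124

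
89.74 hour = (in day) 3.739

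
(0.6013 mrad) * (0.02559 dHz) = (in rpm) 1.469e-05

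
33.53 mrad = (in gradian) 2.135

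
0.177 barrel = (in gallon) 7.434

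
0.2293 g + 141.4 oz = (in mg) 4.009e+06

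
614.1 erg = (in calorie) 1.468e-05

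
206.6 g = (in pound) 0.4555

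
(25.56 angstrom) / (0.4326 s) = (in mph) 1.322e-08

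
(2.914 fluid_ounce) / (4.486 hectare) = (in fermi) 1.921e+06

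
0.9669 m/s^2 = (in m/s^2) 0.9669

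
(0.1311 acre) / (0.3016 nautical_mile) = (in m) 0.9498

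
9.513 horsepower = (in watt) 7094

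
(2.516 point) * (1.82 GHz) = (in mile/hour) 3.614e+06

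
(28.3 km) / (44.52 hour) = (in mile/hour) 0.395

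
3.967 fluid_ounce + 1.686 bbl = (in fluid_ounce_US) 9068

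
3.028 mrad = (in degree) 0.1735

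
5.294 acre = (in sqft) 2.306e+05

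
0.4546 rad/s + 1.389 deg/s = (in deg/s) 27.44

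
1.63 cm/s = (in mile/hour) 0.03646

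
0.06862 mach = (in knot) 45.42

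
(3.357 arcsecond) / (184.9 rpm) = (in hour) 2.335e-10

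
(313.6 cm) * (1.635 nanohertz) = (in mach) 1.506e-11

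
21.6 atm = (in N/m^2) 2.189e+06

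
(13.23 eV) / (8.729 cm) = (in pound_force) 5.459e-18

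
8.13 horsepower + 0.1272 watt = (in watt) 6063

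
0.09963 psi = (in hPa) 6.869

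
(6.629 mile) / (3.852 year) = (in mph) 0.0001965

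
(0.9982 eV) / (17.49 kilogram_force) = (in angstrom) 9.324e-12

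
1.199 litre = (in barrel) 0.007541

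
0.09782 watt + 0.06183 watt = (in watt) 0.1597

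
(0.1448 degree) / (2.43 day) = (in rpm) 1.149e-07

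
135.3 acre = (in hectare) 54.75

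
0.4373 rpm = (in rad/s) 0.04579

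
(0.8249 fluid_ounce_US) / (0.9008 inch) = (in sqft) 0.01148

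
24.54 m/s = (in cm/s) 2454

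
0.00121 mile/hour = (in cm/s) 0.05409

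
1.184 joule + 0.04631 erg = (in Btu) 0.001122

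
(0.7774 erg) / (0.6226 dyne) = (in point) 35.39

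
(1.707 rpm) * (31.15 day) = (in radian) 4.811e+05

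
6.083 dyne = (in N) 6.083e-05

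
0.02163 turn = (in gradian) 8.652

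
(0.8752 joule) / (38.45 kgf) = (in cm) 0.2321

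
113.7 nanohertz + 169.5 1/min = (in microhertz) 2.825e+06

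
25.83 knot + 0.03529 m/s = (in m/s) 13.32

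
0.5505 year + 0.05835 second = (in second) 1.736e+07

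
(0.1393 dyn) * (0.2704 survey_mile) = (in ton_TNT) 1.449e-13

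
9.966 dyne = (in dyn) 9.966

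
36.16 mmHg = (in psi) 0.6992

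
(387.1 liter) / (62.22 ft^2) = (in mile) 4.161e-05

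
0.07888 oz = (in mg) 2236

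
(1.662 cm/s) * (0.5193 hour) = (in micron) 3.107e+07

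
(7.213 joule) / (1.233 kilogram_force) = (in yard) 0.6524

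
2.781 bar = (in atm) 2.745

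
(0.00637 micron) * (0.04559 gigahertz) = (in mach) 0.0008529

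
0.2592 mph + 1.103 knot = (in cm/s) 68.33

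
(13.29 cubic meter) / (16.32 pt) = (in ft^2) 2.485e+04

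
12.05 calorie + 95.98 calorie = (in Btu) 0.4284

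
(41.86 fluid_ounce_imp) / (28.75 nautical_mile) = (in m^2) 2.234e-08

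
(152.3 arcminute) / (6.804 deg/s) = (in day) 4.318e-06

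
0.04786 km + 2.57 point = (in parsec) 1.551e-15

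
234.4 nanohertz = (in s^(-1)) 2.344e-07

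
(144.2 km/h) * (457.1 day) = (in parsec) 5.127e-08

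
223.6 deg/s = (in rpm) 37.27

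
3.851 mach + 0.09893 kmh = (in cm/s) 1.311e+05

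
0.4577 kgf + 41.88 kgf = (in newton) 415.2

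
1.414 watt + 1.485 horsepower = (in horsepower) 1.487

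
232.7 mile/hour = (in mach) 0.3055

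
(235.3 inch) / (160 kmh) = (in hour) 3.735e-05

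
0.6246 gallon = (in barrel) 0.01487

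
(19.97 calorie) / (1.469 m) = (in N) 56.88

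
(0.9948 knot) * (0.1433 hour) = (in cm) 2.64e+04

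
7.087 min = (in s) 425.2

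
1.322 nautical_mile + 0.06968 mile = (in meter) 2560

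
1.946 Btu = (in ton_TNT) 4.907e-07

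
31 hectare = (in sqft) 3.337e+06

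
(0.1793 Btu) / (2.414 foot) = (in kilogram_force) 26.22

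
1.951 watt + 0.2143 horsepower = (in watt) 161.8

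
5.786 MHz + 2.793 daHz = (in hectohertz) 5.786e+04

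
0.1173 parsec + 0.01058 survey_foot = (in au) 2.419e+04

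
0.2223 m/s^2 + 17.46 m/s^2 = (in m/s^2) 17.68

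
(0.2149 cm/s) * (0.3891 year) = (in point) 7.475e+07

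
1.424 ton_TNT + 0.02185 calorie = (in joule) 5.958e+09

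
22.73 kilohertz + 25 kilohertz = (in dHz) 4.773e+05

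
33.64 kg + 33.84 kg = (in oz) 2380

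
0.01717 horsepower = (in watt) 12.8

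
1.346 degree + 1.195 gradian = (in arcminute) 145.3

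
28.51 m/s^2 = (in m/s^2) 28.51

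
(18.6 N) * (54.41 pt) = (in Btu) 0.0003384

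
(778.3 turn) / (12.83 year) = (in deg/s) 0.0006925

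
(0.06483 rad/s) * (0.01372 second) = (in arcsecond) 183.5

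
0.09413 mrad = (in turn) 1.498e-05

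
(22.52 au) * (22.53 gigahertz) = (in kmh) 2.732e+23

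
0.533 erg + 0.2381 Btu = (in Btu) 0.2381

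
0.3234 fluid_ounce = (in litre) 0.009564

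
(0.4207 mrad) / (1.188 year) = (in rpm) 1.072e-10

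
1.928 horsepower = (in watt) 1438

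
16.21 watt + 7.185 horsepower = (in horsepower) 7.207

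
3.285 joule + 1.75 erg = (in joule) 3.285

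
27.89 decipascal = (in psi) 0.0004045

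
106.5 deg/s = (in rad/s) 1.859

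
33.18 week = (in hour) 5574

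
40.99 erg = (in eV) 2.558e+13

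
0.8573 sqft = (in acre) 1.968e-05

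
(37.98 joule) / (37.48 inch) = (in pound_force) 8.969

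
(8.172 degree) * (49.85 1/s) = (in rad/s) 7.11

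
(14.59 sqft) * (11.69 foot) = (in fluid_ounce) 1.633e+05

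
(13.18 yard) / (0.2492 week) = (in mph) 0.0001789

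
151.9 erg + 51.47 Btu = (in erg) 5.43e+11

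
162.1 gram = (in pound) 0.3574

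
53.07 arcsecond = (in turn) 4.095e-05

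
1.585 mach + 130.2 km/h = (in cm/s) 5.759e+04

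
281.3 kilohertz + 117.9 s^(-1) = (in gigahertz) 0.0002814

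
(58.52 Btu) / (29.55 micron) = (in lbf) 4.697e+08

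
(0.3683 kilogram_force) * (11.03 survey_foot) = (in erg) 1.214e+08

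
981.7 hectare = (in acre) 2426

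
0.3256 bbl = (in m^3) 0.05177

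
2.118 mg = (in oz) 7.471e-05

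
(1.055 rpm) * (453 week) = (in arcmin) 1.041e+11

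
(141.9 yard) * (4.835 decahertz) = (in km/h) 2.258e+04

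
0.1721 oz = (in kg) 0.004879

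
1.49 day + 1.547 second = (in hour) 35.76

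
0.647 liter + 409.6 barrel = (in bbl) 409.6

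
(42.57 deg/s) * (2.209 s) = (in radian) 1.641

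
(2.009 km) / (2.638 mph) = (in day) 0.01972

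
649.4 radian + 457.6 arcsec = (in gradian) 4.134e+04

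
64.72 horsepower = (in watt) 4.826e+04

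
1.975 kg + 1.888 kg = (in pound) 8.516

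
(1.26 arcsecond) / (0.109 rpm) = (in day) 6.194e-09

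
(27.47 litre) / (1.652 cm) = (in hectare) 0.0001663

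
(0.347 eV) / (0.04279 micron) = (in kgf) 1.325e-13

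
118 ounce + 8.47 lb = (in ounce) 253.5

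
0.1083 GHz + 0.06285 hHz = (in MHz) 108.3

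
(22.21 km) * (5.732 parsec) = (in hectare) 3.928e+17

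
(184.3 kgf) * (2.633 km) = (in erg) 4.759e+13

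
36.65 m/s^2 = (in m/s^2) 36.65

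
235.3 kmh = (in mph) 146.2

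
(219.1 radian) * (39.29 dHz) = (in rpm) 8220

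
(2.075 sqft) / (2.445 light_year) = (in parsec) 2.701e-34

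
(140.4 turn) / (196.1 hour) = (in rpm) 0.01193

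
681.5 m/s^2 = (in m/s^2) 681.5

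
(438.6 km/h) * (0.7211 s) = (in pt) 2.49e+05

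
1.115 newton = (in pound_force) 0.2507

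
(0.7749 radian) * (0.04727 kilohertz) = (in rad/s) 36.63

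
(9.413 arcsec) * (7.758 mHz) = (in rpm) 3.381e-06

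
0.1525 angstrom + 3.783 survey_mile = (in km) 6.088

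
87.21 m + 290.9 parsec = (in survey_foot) 2.945e+19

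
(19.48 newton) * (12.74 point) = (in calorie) 0.02093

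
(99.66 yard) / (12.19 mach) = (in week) 3.63e-08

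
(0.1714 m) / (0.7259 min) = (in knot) 0.00765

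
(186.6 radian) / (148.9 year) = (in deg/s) 2.277e-06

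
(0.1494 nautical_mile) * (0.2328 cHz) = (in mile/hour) 1.441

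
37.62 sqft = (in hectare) 0.0003495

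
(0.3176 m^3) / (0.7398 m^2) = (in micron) 4.293e+05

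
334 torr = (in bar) 0.4453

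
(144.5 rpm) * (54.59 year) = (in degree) 1.493e+12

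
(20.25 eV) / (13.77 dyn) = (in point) 6.679e-11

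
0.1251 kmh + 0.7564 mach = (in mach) 0.7565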